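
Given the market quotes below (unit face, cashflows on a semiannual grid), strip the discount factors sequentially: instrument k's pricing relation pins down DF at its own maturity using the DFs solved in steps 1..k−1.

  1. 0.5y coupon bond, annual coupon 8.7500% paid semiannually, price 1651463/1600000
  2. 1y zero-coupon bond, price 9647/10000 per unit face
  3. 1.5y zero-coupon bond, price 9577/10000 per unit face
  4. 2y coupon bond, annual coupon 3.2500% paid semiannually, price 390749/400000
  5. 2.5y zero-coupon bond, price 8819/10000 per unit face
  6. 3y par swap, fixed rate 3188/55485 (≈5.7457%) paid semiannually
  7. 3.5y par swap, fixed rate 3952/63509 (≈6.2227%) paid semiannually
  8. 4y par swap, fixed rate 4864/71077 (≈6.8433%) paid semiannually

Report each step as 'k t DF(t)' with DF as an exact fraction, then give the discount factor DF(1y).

step 1 [0.5y] bond c/2=7/160: DF=(1651463/1600000 − 7/160·(0))/(1+7/160) = 9889/10000 ≈ 0.988900
step 2 [1y] zero: DF = P = 9647/10000 ≈ 0.964700
step 3 [1.5y] zero: DF = P = 9577/10000 ≈ 0.957700
step 4 [2y] bond c/2=13/800: DF=(390749/400000 − 13/800·(0.988900+0.964700+0.957700))/(1+13/800) = 9147/10000 ≈ 0.914700
step 5 [2.5y] zero: DF = P = 8819/10000 ≈ 0.881900
step 6 [3y] swap r/2=1594/55485: DF=(1 − 1594/55485·(0.988900+0.964700+0.957700+0.914700+0.881900))/(1+1594/55485) = 4203/5000 ≈ 0.840600
step 7 [3.5y] swap r/2=1976/63509: DF=(1 − 1976/63509·(0.988900+0.964700+0.957700+0.914700+0.881900+0.840600))/(1+1976/63509) = 1003/1250 ≈ 0.802400
step 8 [4y] swap r/2=2432/71077: DF=(1 − 2432/71077·(0.988900+0.964700+0.957700+0.914700+0.881900+0.840600+0.802400))/(1+2432/71077) = 473/625 ≈ 0.756800

1 1/2 9889/10000
2 1 9647/10000
3 3/2 9577/10000
4 2 9147/10000
5 5/2 8819/10000
6 3 4203/5000
7 7/2 1003/1250
8 4 473/625
DF(1y) = 9647/10000 ≈ 0.964700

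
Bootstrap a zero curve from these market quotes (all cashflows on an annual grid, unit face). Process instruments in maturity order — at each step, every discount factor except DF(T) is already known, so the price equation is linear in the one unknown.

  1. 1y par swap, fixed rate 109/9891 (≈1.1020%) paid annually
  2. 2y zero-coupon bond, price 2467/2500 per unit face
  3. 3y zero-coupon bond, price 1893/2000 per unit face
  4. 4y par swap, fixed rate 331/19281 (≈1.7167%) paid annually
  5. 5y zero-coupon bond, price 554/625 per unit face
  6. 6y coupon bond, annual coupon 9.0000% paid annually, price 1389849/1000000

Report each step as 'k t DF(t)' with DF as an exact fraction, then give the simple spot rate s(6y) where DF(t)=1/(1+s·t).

1 1 9891/10000
2 2 2467/2500
3 3 1893/2000
4 4 4669/5000
5 5 554/625
6 6 1767/2000
s(6y) = (1/(1767/2000) − 1)/(6) = 233/10602 ≈ 2.1977%

step 1 [1y] swap r/1=109/9891: DF=(1 − 109/9891·(0))/(1+109/9891) = 9891/10000 ≈ 0.989100
step 2 [2y] zero: DF = P = 2467/2500 ≈ 0.986800
step 3 [3y] zero: DF = P = 1893/2000 ≈ 0.946500
step 4 [4y] swap r/1=331/19281: DF=(1 − 331/19281·(0.989100+0.986800+0.946500))/(1+331/19281) = 4669/5000 ≈ 0.933800
step 5 [5y] zero: DF = P = 554/625 ≈ 0.886400
step 6 [6y] bond c/1=9/100: DF=(1389849/1000000 − 9/100·(0.989100+0.986800+0.946500+0.933800+0.886400))/(1+9/100) = 1767/2000 ≈ 0.883500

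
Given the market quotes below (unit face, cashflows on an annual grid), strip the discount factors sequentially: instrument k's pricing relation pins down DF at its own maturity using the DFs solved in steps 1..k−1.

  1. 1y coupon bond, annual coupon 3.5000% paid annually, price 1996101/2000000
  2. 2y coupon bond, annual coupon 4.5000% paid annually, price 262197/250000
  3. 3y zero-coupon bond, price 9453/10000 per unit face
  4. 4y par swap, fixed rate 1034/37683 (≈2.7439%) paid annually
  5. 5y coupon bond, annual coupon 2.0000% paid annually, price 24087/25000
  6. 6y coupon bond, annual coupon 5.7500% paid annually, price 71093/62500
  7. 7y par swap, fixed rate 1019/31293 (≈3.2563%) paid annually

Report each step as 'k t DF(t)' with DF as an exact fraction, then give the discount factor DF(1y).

step 1 [1y] bond c/1=7/200: DF=(1996101/2000000 − 7/200·(0))/(1+7/200) = 9643/10000 ≈ 0.964300
step 2 [2y] bond c/1=9/200: DF=(262197/250000 − 9/200·(0.964300))/(1+9/200) = 9621/10000 ≈ 0.962100
step 3 [3y] zero: DF = P = 9453/10000 ≈ 0.945300
step 4 [4y] swap r/1=1034/37683: DF=(1 − 1034/37683·(0.964300+0.962100+0.945300))/(1+1034/37683) = 4483/5000 ≈ 0.896600
step 5 [5y] bond c/1=1/50: DF=(24087/25000 − 1/50·(0.964300+0.962100+0.945300+0.896600))/(1+1/50) = 8707/10000 ≈ 0.870700
step 6 [6y] bond c/1=23/400: DF=(71093/62500 − 23/400·(0.964300+0.962100+0.945300+0.896600+0.870700))/(1+23/400) = 4117/5000 ≈ 0.823400
step 7 [7y] swap r/1=1019/31293: DF=(1 − 1019/31293·(0.964300+0.962100+0.945300+0.896600+0.870700+0.823400))/(1+1019/31293) = 3981/5000 ≈ 0.796200

1 1 9643/10000
2 2 9621/10000
3 3 9453/10000
4 4 4483/5000
5 5 8707/10000
6 6 4117/5000
7 7 3981/5000
DF(1y) = 9643/10000 ≈ 0.964300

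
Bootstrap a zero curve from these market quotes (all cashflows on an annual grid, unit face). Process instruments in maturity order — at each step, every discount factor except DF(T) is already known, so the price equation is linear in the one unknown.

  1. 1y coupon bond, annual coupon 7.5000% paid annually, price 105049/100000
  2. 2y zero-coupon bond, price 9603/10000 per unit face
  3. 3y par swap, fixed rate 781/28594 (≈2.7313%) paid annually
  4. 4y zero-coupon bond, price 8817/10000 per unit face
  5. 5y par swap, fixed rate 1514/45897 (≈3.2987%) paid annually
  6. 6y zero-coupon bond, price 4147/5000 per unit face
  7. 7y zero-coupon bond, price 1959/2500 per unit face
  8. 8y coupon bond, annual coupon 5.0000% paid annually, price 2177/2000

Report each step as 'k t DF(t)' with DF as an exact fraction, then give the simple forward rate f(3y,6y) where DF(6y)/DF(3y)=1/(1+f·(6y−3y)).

1 1 2443/2500
2 2 9603/10000
3 3 9219/10000
4 4 8817/10000
5 5 4243/5000
6 6 4147/5000
7 7 1959/2500
8 8 7413/10000
f(3y,6y) = ((9219/10000)/(4147/5000) − 1)/(3) = 925/24882 ≈ 3.7175%

step 1 [1y] bond c/1=3/40: DF=(105049/100000 − 3/40·(0))/(1+3/40) = 2443/2500 ≈ 0.977200
step 2 [2y] zero: DF = P = 9603/10000 ≈ 0.960300
step 3 [3y] swap r/1=781/28594: DF=(1 − 781/28594·(0.977200+0.960300))/(1+781/28594) = 9219/10000 ≈ 0.921900
step 4 [4y] zero: DF = P = 8817/10000 ≈ 0.881700
step 5 [5y] swap r/1=1514/45897: DF=(1 − 1514/45897·(0.977200+0.960300+0.921900+0.881700))/(1+1514/45897) = 4243/5000 ≈ 0.848600
step 6 [6y] zero: DF = P = 4147/5000 ≈ 0.829400
step 7 [7y] zero: DF = P = 1959/2500 ≈ 0.783600
step 8 [8y] bond c/1=1/20: DF=(2177/2000 − 1/20·(0.977200+0.960300+0.921900+0.881700+0.848600+0.829400+0.783600))/(1+1/20) = 7413/10000 ≈ 0.741300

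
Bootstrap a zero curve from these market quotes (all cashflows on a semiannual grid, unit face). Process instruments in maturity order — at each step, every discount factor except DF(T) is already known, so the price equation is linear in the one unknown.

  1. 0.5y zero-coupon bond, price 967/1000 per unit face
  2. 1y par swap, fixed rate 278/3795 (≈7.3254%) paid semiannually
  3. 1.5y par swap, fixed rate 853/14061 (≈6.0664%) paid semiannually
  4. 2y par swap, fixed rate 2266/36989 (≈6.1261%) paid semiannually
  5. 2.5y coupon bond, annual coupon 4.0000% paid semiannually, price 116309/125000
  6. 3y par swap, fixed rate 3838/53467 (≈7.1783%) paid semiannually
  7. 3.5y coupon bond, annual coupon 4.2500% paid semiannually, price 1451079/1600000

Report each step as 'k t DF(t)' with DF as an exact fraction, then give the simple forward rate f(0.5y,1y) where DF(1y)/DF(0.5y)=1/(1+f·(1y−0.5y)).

step 1 [0.5y] zero: DF = P = 967/1000 ≈ 0.967000
step 2 [1y] swap r/2=139/3795: DF=(1 − 139/3795·(0.967000))/(1+139/3795) = 1861/2000 ≈ 0.930500
step 3 [1.5y] swap r/2=853/28122: DF=(1 − 853/28122·(0.967000+0.930500))/(1+853/28122) = 9147/10000 ≈ 0.914700
step 4 [2y] swap r/2=1133/36989: DF=(1 − 1133/36989·(0.967000+0.930500+0.914700))/(1+1133/36989) = 8867/10000 ≈ 0.886700
step 5 [2.5y] bond c/2=1/50: DF=(116309/125000 − 1/50·(0.967000+0.930500+0.914700+0.886700))/(1+1/50) = 8397/10000 ≈ 0.839700
step 6 [3y] swap r/2=1919/53467: DF=(1 − 1919/53467·(0.967000+0.930500+0.914700+0.886700+0.839700))/(1+1919/53467) = 8081/10000 ≈ 0.808100
step 7 [3.5y] bond c/2=17/800: DF=(1451079/1600000 − 17/800·(0.967000+0.930500+0.914700+0.886700+0.839700+0.808100))/(1+17/800) = 971/1250 ≈ 0.776800

1 1/2 967/1000
2 1 1861/2000
3 3/2 9147/10000
4 2 8867/10000
5 5/2 8397/10000
6 3 8081/10000
7 7/2 971/1250
f(0.5y,1y) = ((967/1000)/(1861/2000) − 1)/(1/2) = 146/1861 ≈ 7.8452%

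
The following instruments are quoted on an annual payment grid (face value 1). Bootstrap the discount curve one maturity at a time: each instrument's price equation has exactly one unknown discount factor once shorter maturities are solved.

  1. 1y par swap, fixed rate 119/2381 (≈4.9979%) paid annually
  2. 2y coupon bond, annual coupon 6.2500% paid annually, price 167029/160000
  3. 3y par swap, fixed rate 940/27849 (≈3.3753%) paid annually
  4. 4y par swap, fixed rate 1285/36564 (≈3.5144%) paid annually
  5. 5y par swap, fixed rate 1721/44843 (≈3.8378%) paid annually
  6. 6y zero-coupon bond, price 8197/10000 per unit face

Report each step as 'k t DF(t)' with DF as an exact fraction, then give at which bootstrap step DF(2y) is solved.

step 1 [1y] swap r/1=119/2381: DF=(1 − 119/2381·(0))/(1+119/2381) = 2381/2500 ≈ 0.952400
step 2 [2y] bond c/1=1/16: DF=(167029/160000 − 1/16·(0.952400))/(1+1/16) = 1853/2000 ≈ 0.926500
step 3 [3y] swap r/1=940/27849: DF=(1 − 940/27849·(0.952400+0.926500))/(1+940/27849) = 453/500 ≈ 0.906000
step 4 [4y] swap r/1=1285/36564: DF=(1 − 1285/36564·(0.952400+0.926500+0.906000))/(1+1285/36564) = 1743/2000 ≈ 0.871500
step 5 [5y] swap r/1=1721/44843: DF=(1 − 1721/44843·(0.952400+0.926500+0.906000+0.871500))/(1+1721/44843) = 8279/10000 ≈ 0.827900
step 6 [6y] zero: DF = P = 8197/10000 ≈ 0.819700

1 1 2381/2500
2 2 1853/2000
3 3 453/500
4 4 1743/2000
5 5 8279/10000
6 6 8197/10000
DF(2y) is solved at step 2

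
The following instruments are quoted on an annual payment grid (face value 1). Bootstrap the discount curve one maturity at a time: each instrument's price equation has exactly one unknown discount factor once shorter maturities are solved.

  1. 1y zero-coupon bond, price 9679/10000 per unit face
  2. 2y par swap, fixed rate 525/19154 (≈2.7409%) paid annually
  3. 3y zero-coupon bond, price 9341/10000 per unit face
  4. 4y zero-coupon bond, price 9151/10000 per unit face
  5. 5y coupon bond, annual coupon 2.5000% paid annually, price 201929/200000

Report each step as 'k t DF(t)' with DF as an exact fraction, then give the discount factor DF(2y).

step 1 [1y] zero: DF = P = 9679/10000 ≈ 0.967900
step 2 [2y] swap r/1=525/19154: DF=(1 − 525/19154·(0.967900))/(1+525/19154) = 379/400 ≈ 0.947500
step 3 [3y] zero: DF = P = 9341/10000 ≈ 0.934100
step 4 [4y] zero: DF = P = 9151/10000 ≈ 0.915100
step 5 [5y] bond c/1=1/40: DF=(201929/200000 − 1/40·(0.967900+0.947500+0.934100+0.915100))/(1+1/40) = 2233/2500 ≈ 0.893200

1 1 9679/10000
2 2 379/400
3 3 9341/10000
4 4 9151/10000
5 5 2233/2500
DF(2y) = 379/400 ≈ 0.947500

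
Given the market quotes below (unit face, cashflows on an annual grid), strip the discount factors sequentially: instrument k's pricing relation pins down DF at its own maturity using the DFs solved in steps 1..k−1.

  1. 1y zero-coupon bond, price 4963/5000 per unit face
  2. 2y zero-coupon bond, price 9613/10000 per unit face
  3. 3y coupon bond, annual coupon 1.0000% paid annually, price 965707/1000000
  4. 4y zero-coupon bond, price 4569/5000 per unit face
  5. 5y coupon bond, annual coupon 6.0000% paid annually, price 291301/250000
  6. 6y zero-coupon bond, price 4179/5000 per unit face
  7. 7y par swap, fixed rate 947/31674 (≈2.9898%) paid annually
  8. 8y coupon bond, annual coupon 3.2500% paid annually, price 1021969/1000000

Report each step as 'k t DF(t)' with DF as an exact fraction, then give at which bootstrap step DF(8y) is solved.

1 1 4963/5000
2 2 9613/10000
3 3 1171/1250
4 4 4569/5000
5 5 8839/10000
6 6 4179/5000
7 7 4053/5000
8 8 494/625
DF(8y) is solved at step 8

step 1 [1y] zero: DF = P = 4963/5000 ≈ 0.992600
step 2 [2y] zero: DF = P = 9613/10000 ≈ 0.961300
step 3 [3y] bond c/1=1/100: DF=(965707/1000000 − 1/100·(0.992600+0.961300))/(1+1/100) = 1171/1250 ≈ 0.936800
step 4 [4y] zero: DF = P = 4569/5000 ≈ 0.913800
step 5 [5y] bond c/1=3/50: DF=(291301/250000 − 3/50·(0.992600+0.961300+0.936800+0.913800))/(1+3/50) = 8839/10000 ≈ 0.883900
step 6 [6y] zero: DF = P = 4179/5000 ≈ 0.835800
step 7 [7y] swap r/1=947/31674: DF=(1 − 947/31674·(0.992600+0.961300+0.936800+0.913800+0.883900+0.835800))/(1+947/31674) = 4053/5000 ≈ 0.810600
step 8 [8y] bond c/1=13/400: DF=(1021969/1000000 − 13/400·(0.992600+0.961300+0.936800+0.913800+0.883900+0.835800+0.810600))/(1+13/400) = 494/625 ≈ 0.790400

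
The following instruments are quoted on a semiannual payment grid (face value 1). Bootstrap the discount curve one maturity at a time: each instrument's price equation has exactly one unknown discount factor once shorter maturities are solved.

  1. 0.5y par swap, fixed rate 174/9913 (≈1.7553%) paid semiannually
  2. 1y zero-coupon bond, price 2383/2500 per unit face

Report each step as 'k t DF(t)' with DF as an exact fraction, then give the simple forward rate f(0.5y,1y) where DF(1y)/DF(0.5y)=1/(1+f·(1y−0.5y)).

1 1/2 9913/10000
2 1 2383/2500
f(0.5y,1y) = ((9913/10000)/(2383/2500) − 1)/(1/2) = 381/4766 ≈ 7.9941%

step 1 [0.5y] swap r/2=87/9913: DF=(1 − 87/9913·(0))/(1+87/9913) = 9913/10000 ≈ 0.991300
step 2 [1y] zero: DF = P = 2383/2500 ≈ 0.953200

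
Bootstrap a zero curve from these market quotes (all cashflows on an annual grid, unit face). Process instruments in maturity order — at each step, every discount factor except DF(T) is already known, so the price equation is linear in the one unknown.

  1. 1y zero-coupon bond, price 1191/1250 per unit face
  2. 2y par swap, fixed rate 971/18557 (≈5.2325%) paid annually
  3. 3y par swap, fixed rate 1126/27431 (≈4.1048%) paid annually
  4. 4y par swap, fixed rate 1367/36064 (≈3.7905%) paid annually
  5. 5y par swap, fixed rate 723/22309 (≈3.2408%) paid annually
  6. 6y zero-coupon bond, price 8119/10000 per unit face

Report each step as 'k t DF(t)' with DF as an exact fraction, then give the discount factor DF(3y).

step 1 [1y] zero: DF = P = 1191/1250 ≈ 0.952800
step 2 [2y] swap r/1=971/18557: DF=(1 − 971/18557·(0.952800))/(1+971/18557) = 9029/10000 ≈ 0.902900
step 3 [3y] swap r/1=1126/27431: DF=(1 − 1126/27431·(0.952800+0.902900))/(1+1126/27431) = 4437/5000 ≈ 0.887400
step 4 [4y] swap r/1=1367/36064: DF=(1 − 1367/36064·(0.952800+0.902900+0.887400))/(1+1367/36064) = 8633/10000 ≈ 0.863300
step 5 [5y] swap r/1=723/22309: DF=(1 − 723/22309·(0.952800+0.902900+0.887400+0.863300))/(1+723/22309) = 4277/5000 ≈ 0.855400
step 6 [6y] zero: DF = P = 8119/10000 ≈ 0.811900

1 1 1191/1250
2 2 9029/10000
3 3 4437/5000
4 4 8633/10000
5 5 4277/5000
6 6 8119/10000
DF(3y) = 4437/5000 ≈ 0.887400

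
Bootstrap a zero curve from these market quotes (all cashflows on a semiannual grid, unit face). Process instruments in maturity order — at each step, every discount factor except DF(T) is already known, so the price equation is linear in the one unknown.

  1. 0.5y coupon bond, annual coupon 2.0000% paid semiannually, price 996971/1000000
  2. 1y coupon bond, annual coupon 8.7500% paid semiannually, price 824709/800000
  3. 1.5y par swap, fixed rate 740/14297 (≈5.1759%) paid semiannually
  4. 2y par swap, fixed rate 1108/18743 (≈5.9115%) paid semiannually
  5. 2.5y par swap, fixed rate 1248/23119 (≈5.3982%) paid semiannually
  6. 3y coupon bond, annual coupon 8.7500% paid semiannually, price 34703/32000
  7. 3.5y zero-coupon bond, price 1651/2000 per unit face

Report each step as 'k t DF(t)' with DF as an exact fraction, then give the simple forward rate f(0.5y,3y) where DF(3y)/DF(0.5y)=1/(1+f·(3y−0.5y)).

1 1/2 9871/10000
2 1 9463/10000
3 3/2 463/500
4 2 2223/2500
5 5/2 547/625
6 3 2113/2500
7 7/2 1651/2000
f(0.5y,3y) = ((9871/10000)/(2113/2500) − 1)/(5/2) = 1419/21130 ≈ 6.7156%

step 1 [0.5y] bond c/2=1/100: DF=(996971/1000000 − 1/100·(0))/(1+1/100) = 9871/10000 ≈ 0.987100
step 2 [1y] bond c/2=7/160: DF=(824709/800000 − 7/160·(0.987100))/(1+7/160) = 9463/10000 ≈ 0.946300
step 3 [1.5y] swap r/2=370/14297: DF=(1 − 370/14297·(0.987100+0.946300))/(1+370/14297) = 463/500 ≈ 0.926000
step 4 [2y] swap r/2=554/18743: DF=(1 − 554/18743·(0.987100+0.946300+0.926000))/(1+554/18743) = 2223/2500 ≈ 0.889200
step 5 [2.5y] swap r/2=624/23119: DF=(1 − 624/23119·(0.987100+0.946300+0.926000+0.889200))/(1+624/23119) = 547/625 ≈ 0.875200
step 6 [3y] bond c/2=7/160: DF=(34703/32000 − 7/160·(0.987100+0.946300+0.926000+0.889200+0.875200))/(1+7/160) = 2113/2500 ≈ 0.845200
step 7 [3.5y] zero: DF = P = 1651/2000 ≈ 0.825500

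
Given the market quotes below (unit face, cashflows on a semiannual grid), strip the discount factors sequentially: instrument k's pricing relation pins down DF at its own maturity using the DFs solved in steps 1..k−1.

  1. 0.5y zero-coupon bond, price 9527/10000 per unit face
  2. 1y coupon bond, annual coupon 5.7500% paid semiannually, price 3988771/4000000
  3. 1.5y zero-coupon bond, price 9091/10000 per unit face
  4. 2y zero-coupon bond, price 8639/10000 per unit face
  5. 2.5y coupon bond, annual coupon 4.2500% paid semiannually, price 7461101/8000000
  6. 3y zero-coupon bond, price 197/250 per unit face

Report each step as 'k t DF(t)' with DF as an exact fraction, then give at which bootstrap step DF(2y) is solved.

1 1/2 9527/10000
2 1 9427/10000
3 3/2 9091/10000
4 2 8639/10000
5 5/2 8369/10000
6 3 197/250
DF(2y) is solved at step 4

step 1 [0.5y] zero: DF = P = 9527/10000 ≈ 0.952700
step 2 [1y] bond c/2=23/800: DF=(3988771/4000000 − 23/800·(0.952700))/(1+23/800) = 9427/10000 ≈ 0.942700
step 3 [1.5y] zero: DF = P = 9091/10000 ≈ 0.909100
step 4 [2y] zero: DF = P = 8639/10000 ≈ 0.863900
step 5 [2.5y] bond c/2=17/800: DF=(7461101/8000000 − 17/800·(0.952700+0.942700+0.909100+0.863900))/(1+17/800) = 8369/10000 ≈ 0.836900
step 6 [3y] zero: DF = P = 197/250 ≈ 0.788000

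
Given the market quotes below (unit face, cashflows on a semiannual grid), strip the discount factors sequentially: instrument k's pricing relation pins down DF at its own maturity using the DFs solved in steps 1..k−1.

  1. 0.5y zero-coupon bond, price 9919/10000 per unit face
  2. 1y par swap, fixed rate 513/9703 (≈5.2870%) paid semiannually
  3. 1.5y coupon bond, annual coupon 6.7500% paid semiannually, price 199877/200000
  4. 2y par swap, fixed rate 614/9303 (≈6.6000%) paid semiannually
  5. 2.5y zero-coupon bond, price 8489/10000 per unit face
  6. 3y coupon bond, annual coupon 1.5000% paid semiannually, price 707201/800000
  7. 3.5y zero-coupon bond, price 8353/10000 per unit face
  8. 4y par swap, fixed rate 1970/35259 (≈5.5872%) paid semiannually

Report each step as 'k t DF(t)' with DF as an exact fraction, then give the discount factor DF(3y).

1 1/2 9919/10000
2 1 9487/10000
3 3/2 4517/5000
4 2 2193/2500
5 5/2 8489/10000
6 3 4217/5000
7 7/2 8353/10000
8 4 803/1000
DF(3y) = 4217/5000 ≈ 0.843400

step 1 [0.5y] zero: DF = P = 9919/10000 ≈ 0.991900
step 2 [1y] swap r/2=513/19406: DF=(1 − 513/19406·(0.991900))/(1+513/19406) = 9487/10000 ≈ 0.948700
step 3 [1.5y] bond c/2=27/800: DF=(199877/200000 − 27/800·(0.991900+0.948700))/(1+27/800) = 4517/5000 ≈ 0.903400
step 4 [2y] swap r/2=307/9303: DF=(1 − 307/9303·(0.991900+0.948700+0.903400))/(1+307/9303) = 2193/2500 ≈ 0.877200
step 5 [2.5y] zero: DF = P = 8489/10000 ≈ 0.848900
step 6 [3y] bond c/2=3/400: DF=(707201/800000 − 3/400·(0.991900+0.948700+0.903400+0.877200+0.848900))/(1+3/400) = 4217/5000 ≈ 0.843400
step 7 [3.5y] zero: DF = P = 8353/10000 ≈ 0.835300
step 8 [4y] swap r/2=985/35259: DF=(1 − 985/35259·(0.991900+0.948700+0.903400+0.877200+0.848900+0.843400+0.835300))/(1+985/35259) = 803/1000 ≈ 0.803000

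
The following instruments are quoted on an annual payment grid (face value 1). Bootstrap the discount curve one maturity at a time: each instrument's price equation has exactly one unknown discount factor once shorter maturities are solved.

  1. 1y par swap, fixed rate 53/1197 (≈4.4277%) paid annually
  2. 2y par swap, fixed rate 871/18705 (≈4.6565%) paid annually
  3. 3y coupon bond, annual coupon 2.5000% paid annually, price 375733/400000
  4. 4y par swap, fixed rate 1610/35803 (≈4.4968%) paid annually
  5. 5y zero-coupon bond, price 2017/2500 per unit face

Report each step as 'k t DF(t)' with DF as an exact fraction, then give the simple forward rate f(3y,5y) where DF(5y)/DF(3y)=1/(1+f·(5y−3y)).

1 1 1197/1250
2 2 9129/10000
3 3 2177/2500
4 4 839/1000
5 5 2017/2500
f(3y,5y) = ((2177/2500)/(2017/2500) − 1)/(2) = 80/2017 ≈ 3.9663%

step 1 [1y] swap r/1=53/1197: DF=(1 − 53/1197·(0))/(1+53/1197) = 1197/1250 ≈ 0.957600
step 2 [2y] swap r/1=871/18705: DF=(1 − 871/18705·(0.957600))/(1+871/18705) = 9129/10000 ≈ 0.912900
step 3 [3y] bond c/1=1/40: DF=(375733/400000 − 1/40·(0.957600+0.912900))/(1+1/40) = 2177/2500 ≈ 0.870800
step 4 [4y] swap r/1=1610/35803: DF=(1 − 1610/35803·(0.957600+0.912900+0.870800))/(1+1610/35803) = 839/1000 ≈ 0.839000
step 5 [5y] zero: DF = P = 2017/2500 ≈ 0.806800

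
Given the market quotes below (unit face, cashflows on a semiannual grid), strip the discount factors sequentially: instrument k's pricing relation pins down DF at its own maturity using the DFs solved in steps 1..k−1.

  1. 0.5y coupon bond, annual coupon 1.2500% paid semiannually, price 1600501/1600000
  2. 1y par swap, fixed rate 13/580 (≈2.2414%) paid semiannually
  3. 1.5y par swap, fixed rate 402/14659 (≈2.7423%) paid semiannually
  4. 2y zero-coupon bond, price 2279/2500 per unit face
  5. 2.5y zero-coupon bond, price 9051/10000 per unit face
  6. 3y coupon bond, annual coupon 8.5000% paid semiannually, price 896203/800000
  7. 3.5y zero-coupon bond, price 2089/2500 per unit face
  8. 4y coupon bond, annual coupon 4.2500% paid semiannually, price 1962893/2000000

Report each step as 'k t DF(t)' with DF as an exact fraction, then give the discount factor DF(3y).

1 1/2 9941/10000
2 1 9779/10000
3 3/2 4799/5000
4 2 2279/2500
5 5/2 9051/10000
6 3 881/1000
7 7/2 2089/2500
8 4 1653/2000
DF(3y) = 881/1000 ≈ 0.881000

step 1 [0.5y] bond c/2=1/160: DF=(1600501/1600000 − 1/160·(0))/(1+1/160) = 9941/10000 ≈ 0.994100
step 2 [1y] swap r/2=13/1160: DF=(1 − 13/1160·(0.994100))/(1+13/1160) = 9779/10000 ≈ 0.977900
step 3 [1.5y] swap r/2=201/14659: DF=(1 − 201/14659·(0.994100+0.977900))/(1+201/14659) = 4799/5000 ≈ 0.959800
step 4 [2y] zero: DF = P = 2279/2500 ≈ 0.911600
step 5 [2.5y] zero: DF = P = 9051/10000 ≈ 0.905100
step 6 [3y] bond c/2=17/400: DF=(896203/800000 − 17/400·(0.994100+0.977900+0.959800+0.911600+0.905100))/(1+17/400) = 881/1000 ≈ 0.881000
step 7 [3.5y] zero: DF = P = 2089/2500 ≈ 0.835600
step 8 [4y] bond c/2=17/800: DF=(1962893/2000000 − 17/800·(0.994100+0.977900+0.959800+0.911600+0.905100+0.881000+0.835600))/(1+17/800) = 1653/2000 ≈ 0.826500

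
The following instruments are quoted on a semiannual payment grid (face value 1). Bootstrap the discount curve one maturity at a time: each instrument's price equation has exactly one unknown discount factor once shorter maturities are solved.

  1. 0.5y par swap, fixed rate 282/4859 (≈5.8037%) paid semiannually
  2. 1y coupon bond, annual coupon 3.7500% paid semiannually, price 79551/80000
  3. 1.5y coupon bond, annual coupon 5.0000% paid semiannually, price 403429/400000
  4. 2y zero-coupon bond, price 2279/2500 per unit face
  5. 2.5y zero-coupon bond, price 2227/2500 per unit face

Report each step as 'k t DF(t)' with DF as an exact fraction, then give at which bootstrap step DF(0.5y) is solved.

1 1/2 4859/5000
2 1 4791/5000
3 3/2 9369/10000
4 2 2279/2500
5 5/2 2227/2500
DF(0.5y) is solved at step 1

step 1 [0.5y] swap r/2=141/4859: DF=(1 − 141/4859·(0))/(1+141/4859) = 4859/5000 ≈ 0.971800
step 2 [1y] bond c/2=3/160: DF=(79551/80000 − 3/160·(0.971800))/(1+3/160) = 4791/5000 ≈ 0.958200
step 3 [1.5y] bond c/2=1/40: DF=(403429/400000 − 1/40·(0.971800+0.958200))/(1+1/40) = 9369/10000 ≈ 0.936900
step 4 [2y] zero: DF = P = 2279/2500 ≈ 0.911600
step 5 [2.5y] zero: DF = P = 2227/2500 ≈ 0.890800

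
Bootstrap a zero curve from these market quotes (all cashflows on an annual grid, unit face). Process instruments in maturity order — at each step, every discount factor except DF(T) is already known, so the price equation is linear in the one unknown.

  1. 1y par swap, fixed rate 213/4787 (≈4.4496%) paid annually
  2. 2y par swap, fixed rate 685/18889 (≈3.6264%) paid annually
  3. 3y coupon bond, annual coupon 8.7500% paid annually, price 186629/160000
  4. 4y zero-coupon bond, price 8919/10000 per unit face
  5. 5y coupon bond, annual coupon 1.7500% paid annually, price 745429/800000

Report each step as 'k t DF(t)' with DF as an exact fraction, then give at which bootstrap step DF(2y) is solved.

1 1 4787/5000
2 2 1863/2000
3 3 4603/5000
4 4 8919/10000
5 5 8521/10000
DF(2y) is solved at step 2

step 1 [1y] swap r/1=213/4787: DF=(1 − 213/4787·(0))/(1+213/4787) = 4787/5000 ≈ 0.957400
step 2 [2y] swap r/1=685/18889: DF=(1 − 685/18889·(0.957400))/(1+685/18889) = 1863/2000 ≈ 0.931500
step 3 [3y] bond c/1=7/80: DF=(186629/160000 − 7/80·(0.957400+0.931500))/(1+7/80) = 4603/5000 ≈ 0.920600
step 4 [4y] zero: DF = P = 8919/10000 ≈ 0.891900
step 5 [5y] bond c/1=7/400: DF=(745429/800000 − 7/400·(0.957400+0.931500+0.920600+0.891900))/(1+7/400) = 8521/10000 ≈ 0.852100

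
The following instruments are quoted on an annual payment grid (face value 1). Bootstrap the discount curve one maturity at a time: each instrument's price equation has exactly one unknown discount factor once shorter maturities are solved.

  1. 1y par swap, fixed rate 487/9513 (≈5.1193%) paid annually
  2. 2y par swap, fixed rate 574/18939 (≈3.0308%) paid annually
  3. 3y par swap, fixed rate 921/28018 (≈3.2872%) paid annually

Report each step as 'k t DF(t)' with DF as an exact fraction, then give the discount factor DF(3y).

step 1 [1y] swap r/1=487/9513: DF=(1 − 487/9513·(0))/(1+487/9513) = 9513/10000 ≈ 0.951300
step 2 [2y] swap r/1=574/18939: DF=(1 − 574/18939·(0.951300))/(1+574/18939) = 4713/5000 ≈ 0.942600
step 3 [3y] swap r/1=921/28018: DF=(1 − 921/28018·(0.951300+0.942600))/(1+921/28018) = 9079/10000 ≈ 0.907900

1 1 9513/10000
2 2 4713/5000
3 3 9079/10000
DF(3y) = 9079/10000 ≈ 0.907900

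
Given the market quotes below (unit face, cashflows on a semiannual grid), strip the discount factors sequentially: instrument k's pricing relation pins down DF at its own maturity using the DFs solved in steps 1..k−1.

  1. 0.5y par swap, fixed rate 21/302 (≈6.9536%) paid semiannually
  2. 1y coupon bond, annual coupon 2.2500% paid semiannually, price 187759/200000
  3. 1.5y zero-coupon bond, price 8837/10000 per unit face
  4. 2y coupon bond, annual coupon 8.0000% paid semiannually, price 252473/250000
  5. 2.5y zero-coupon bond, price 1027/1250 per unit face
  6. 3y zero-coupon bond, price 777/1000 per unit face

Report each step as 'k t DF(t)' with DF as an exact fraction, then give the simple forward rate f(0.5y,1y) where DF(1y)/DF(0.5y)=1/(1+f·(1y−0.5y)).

1 1/2 604/625
2 1 1147/1250
3 3/2 8837/10000
4 2 4323/5000
5 5/2 1027/1250
6 3 777/1000
f(0.5y,1y) = ((604/625)/(1147/1250) − 1)/(1/2) = 122/1147 ≈ 10.6364%

step 1 [0.5y] swap r/2=21/604: DF=(1 − 21/604·(0))/(1+21/604) = 604/625 ≈ 0.966400
step 2 [1y] bond c/2=9/800: DF=(187759/200000 − 9/800·(0.966400))/(1+9/800) = 1147/1250 ≈ 0.917600
step 3 [1.5y] zero: DF = P = 8837/10000 ≈ 0.883700
step 4 [2y] bond c/2=1/25: DF=(252473/250000 − 1/25·(0.966400+0.917600+0.883700))/(1+1/25) = 4323/5000 ≈ 0.864600
step 5 [2.5y] zero: DF = P = 1027/1250 ≈ 0.821600
step 6 [3y] zero: DF = P = 777/1000 ≈ 0.777000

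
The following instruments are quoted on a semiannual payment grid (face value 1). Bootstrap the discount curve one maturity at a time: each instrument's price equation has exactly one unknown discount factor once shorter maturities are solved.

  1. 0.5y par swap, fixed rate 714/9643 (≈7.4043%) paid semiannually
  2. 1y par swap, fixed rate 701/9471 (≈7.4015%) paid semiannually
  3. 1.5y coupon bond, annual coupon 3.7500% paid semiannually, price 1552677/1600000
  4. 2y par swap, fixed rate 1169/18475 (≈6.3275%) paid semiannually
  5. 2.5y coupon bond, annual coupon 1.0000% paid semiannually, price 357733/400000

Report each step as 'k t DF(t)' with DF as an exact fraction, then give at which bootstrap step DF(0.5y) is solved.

1 1/2 9643/10000
2 1 9299/10000
3 3/2 9177/10000
4 2 8831/10000
5 5/2 1743/2000
DF(0.5y) is solved at step 1

step 1 [0.5y] swap r/2=357/9643: DF=(1 − 357/9643·(0))/(1+357/9643) = 9643/10000 ≈ 0.964300
step 2 [1y] swap r/2=701/18942: DF=(1 − 701/18942·(0.964300))/(1+701/18942) = 9299/10000 ≈ 0.929900
step 3 [1.5y] bond c/2=3/160: DF=(1552677/1600000 − 3/160·(0.964300+0.929900))/(1+3/160) = 9177/10000 ≈ 0.917700
step 4 [2y] swap r/2=1169/36950: DF=(1 − 1169/36950·(0.964300+0.929900+0.917700))/(1+1169/36950) = 8831/10000 ≈ 0.883100
step 5 [2.5y] bond c/2=1/200: DF=(357733/400000 − 1/200·(0.964300+0.929900+0.917700+0.883100))/(1+1/200) = 1743/2000 ≈ 0.871500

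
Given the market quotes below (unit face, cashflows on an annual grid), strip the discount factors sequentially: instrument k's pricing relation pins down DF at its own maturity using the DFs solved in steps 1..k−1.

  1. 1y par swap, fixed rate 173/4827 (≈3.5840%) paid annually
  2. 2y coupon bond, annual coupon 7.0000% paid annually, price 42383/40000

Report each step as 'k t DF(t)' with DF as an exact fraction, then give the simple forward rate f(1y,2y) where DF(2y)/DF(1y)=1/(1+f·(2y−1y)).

1 1 4827/5000
2 2 9271/10000
f(1y,2y) = ((4827/5000)/(9271/10000) − 1)/(1) = 383/9271 ≈ 4.1312%

step 1 [1y] swap r/1=173/4827: DF=(1 − 173/4827·(0))/(1+173/4827) = 4827/5000 ≈ 0.965400
step 2 [2y] bond c/1=7/100: DF=(42383/40000 − 7/100·(0.965400))/(1+7/100) = 9271/10000 ≈ 0.927100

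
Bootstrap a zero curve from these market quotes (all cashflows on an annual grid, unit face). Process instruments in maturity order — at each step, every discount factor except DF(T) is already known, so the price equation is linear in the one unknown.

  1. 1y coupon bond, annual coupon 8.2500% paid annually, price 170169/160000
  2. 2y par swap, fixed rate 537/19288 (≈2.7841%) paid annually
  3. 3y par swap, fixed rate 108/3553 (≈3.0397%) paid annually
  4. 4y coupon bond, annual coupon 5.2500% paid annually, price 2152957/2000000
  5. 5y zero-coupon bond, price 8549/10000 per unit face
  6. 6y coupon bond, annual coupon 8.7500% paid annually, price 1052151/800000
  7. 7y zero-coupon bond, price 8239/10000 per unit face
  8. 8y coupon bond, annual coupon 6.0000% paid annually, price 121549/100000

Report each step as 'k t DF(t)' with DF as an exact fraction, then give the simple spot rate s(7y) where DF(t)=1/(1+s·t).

step 1 [1y] bond c/1=33/400: DF=(170169/160000 − 33/400·(0))/(1+33/400) = 393/400 ≈ 0.982500
step 2 [2y] swap r/1=537/19288: DF=(1 − 537/19288·(0.982500))/(1+537/19288) = 9463/10000 ≈ 0.946300
step 3 [3y] swap r/1=108/3553: DF=(1 − 108/3553·(0.982500+0.946300))/(1+108/3553) = 571/625 ≈ 0.913600
step 4 [4y] bond c/1=21/400: DF=(2152957/2000000 − 21/400·(0.982500+0.946300+0.913600))/(1+21/400) = 881/1000 ≈ 0.881000
step 5 [5y] zero: DF = P = 8549/10000 ≈ 0.854900
step 6 [6y] bond c/1=7/80: DF=(1052151/800000 − 7/80·(0.982500+0.946300+0.913600+0.881000+0.854900))/(1+7/80) = 841/1000 ≈ 0.841000
step 7 [7y] zero: DF = P = 8239/10000 ≈ 0.823900
step 8 [8y] bond c/1=3/50: DF=(121549/100000 − 3/50·(0.982500+0.946300+0.913600+0.881000+0.854900+0.841000+0.823900))/(1+3/50) = 7933/10000 ≈ 0.793300

1 1 393/400
2 2 9463/10000
3 3 571/625
4 4 881/1000
5 5 8549/10000
6 6 841/1000
7 7 8239/10000
8 8 7933/10000
s(7y) = (1/(8239/10000) − 1)/(7) = 1761/57673 ≈ 3.0534%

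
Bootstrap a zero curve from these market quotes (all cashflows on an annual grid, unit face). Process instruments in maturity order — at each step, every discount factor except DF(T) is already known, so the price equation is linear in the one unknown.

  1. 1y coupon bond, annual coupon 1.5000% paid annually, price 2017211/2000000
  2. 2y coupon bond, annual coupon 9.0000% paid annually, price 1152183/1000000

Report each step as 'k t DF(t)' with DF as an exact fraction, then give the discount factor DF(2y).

1 1 9937/10000
2 2 39/40
DF(2y) = 39/40 ≈ 0.975000

step 1 [1y] bond c/1=3/200: DF=(2017211/2000000 − 3/200·(0))/(1+3/200) = 9937/10000 ≈ 0.993700
step 2 [2y] bond c/1=9/100: DF=(1152183/1000000 − 9/100·(0.993700))/(1+9/100) = 39/40 ≈ 0.975000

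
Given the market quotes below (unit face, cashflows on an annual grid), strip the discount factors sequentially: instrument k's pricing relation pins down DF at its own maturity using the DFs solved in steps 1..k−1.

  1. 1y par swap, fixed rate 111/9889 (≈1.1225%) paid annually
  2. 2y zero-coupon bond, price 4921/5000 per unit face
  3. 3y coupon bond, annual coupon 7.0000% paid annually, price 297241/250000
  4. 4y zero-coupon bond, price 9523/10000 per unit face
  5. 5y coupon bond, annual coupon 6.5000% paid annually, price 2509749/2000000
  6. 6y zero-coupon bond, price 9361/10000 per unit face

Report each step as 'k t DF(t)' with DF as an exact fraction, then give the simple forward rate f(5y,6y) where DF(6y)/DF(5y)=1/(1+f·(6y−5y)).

1 1 9889/10000
2 2 4921/5000
3 3 9821/10000
4 4 9523/10000
5 5 4699/5000
6 6 9361/10000
f(5y,6y) = ((4699/5000)/(9361/10000) − 1)/(1) = 1/253 ≈ 0.3953%

step 1 [1y] swap r/1=111/9889: DF=(1 − 111/9889·(0))/(1+111/9889) = 9889/10000 ≈ 0.988900
step 2 [2y] zero: DF = P = 4921/5000 ≈ 0.984200
step 3 [3y] bond c/1=7/100: DF=(297241/250000 − 7/100·(0.988900+0.984200))/(1+7/100) = 9821/10000 ≈ 0.982100
step 4 [4y] zero: DF = P = 9523/10000 ≈ 0.952300
step 5 [5y] bond c/1=13/200: DF=(2509749/2000000 − 13/200·(0.988900+0.984200+0.982100+0.952300))/(1+13/200) = 4699/5000 ≈ 0.939800
step 6 [6y] zero: DF = P = 9361/10000 ≈ 0.936100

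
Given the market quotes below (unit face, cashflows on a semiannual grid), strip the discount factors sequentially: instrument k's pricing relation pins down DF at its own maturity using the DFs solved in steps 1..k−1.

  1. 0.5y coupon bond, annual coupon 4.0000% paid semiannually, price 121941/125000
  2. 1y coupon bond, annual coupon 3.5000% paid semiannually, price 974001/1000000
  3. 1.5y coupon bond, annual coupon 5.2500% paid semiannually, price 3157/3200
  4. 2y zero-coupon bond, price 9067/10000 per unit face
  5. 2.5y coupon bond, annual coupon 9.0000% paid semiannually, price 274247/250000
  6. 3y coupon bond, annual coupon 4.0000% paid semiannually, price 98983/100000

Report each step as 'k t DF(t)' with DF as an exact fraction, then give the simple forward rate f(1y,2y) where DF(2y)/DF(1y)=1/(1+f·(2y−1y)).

step 1 [0.5y] bond c/2=1/50: DF=(121941/125000 − 1/50·(0))/(1+1/50) = 2391/2500 ≈ 0.956400
step 2 [1y] bond c/2=7/400: DF=(974001/1000000 − 7/400·(0.956400))/(1+7/400) = 588/625 ≈ 0.940800
step 3 [1.5y] bond c/2=21/800: DF=(3157/3200 − 21/800·(0.956400+0.940800))/(1+21/800) = 1141/1250 ≈ 0.912800
step 4 [2y] zero: DF = P = 9067/10000 ≈ 0.906700
step 5 [2.5y] bond c/2=9/200: DF=(274247/250000 − 9/200·(0.956400+0.940800+0.912800+0.906700))/(1+9/200) = 8897/10000 ≈ 0.889700
step 6 [3y] bond c/2=1/50: DF=(98983/100000 − 1/50·(0.956400+0.940800+0.912800+0.906700+0.889700))/(1+1/50) = 8801/10000 ≈ 0.880100

1 1/2 2391/2500
2 1 588/625
3 3/2 1141/1250
4 2 9067/10000
5 5/2 8897/10000
6 3 8801/10000
f(1y,2y) = ((588/625)/(9067/10000) − 1)/(1) = 341/9067 ≈ 3.7609%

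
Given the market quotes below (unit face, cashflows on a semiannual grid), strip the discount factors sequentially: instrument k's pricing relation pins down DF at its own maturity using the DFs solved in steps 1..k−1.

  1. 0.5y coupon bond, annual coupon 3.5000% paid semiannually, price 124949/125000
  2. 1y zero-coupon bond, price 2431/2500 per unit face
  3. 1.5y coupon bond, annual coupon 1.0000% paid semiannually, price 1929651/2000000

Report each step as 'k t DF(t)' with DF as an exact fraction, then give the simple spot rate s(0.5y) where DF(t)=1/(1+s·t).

1 1/2 614/625
2 1 2431/2500
3 3/2 9503/10000
s(0.5y) = (1/(614/625) − 1)/(1/2) = 11/307 ≈ 3.5831%

step 1 [0.5y] bond c/2=7/400: DF=(124949/125000 − 7/400·(0))/(1+7/400) = 614/625 ≈ 0.982400
step 2 [1y] zero: DF = P = 2431/2500 ≈ 0.972400
step 3 [1.5y] bond c/2=1/200: DF=(1929651/2000000 − 1/200·(0.982400+0.972400))/(1+1/200) = 9503/10000 ≈ 0.950300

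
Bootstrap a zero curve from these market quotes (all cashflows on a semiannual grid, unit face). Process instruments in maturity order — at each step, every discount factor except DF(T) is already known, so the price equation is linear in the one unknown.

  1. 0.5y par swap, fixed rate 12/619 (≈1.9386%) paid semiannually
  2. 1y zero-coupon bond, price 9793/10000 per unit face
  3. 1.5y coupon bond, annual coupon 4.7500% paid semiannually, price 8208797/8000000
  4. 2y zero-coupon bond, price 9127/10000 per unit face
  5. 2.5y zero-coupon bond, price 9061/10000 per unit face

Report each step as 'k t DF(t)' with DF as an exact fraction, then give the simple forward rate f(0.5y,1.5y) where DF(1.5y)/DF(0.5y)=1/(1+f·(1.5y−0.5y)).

1 1/2 619/625
2 1 9793/10000
3 3/2 4783/5000
4 2 9127/10000
5 5/2 9061/10000
f(0.5y,1.5y) = ((619/625)/(4783/5000) − 1)/(1) = 169/4783 ≈ 3.5333%

step 1 [0.5y] swap r/2=6/619: DF=(1 − 6/619·(0))/(1+6/619) = 619/625 ≈ 0.990400
step 2 [1y] zero: DF = P = 9793/10000 ≈ 0.979300
step 3 [1.5y] bond c/2=19/800: DF=(8208797/8000000 − 19/800·(0.990400+0.979300))/(1+19/800) = 4783/5000 ≈ 0.956600
step 4 [2y] zero: DF = P = 9127/10000 ≈ 0.912700
step 5 [2.5y] zero: DF = P = 9061/10000 ≈ 0.906100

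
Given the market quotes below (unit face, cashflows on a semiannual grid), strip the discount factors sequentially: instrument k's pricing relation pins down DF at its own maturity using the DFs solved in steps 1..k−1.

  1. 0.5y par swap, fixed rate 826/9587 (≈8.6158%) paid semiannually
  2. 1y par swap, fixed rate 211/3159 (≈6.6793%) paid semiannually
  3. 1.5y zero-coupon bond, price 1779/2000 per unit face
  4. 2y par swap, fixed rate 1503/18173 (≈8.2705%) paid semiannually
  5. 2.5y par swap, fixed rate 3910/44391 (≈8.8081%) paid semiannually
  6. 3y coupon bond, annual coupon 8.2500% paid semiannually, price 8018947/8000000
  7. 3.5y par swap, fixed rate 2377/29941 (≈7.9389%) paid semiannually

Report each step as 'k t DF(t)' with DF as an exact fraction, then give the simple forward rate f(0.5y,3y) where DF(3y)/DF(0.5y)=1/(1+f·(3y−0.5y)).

step 1 [0.5y] swap r/2=413/9587: DF=(1 − 413/9587·(0))/(1+413/9587) = 9587/10000 ≈ 0.958700
step 2 [1y] swap r/2=211/6318: DF=(1 − 211/6318·(0.958700))/(1+211/6318) = 9367/10000 ≈ 0.936700
step 3 [1.5y] zero: DF = P = 1779/2000 ≈ 0.889500
step 4 [2y] swap r/2=1503/36346: DF=(1 − 1503/36346·(0.958700+0.936700+0.889500))/(1+1503/36346) = 8497/10000 ≈ 0.849700
step 5 [2.5y] swap r/2=1955/44391: DF=(1 − 1955/44391·(0.958700+0.936700+0.889500+0.849700))/(1+1955/44391) = 1609/2000 ≈ 0.804500
step 6 [3y] bond c/2=33/800: DF=(8018947/8000000 − 33/800·(0.958700+0.936700+0.889500+0.849700+0.804500))/(1+33/800) = 1967/2500 ≈ 0.786800
step 7 [3.5y] swap r/2=2377/59882: DF=(1 − 2377/59882·(0.958700+0.936700+0.889500+0.849700+0.804500+0.786800))/(1+2377/59882) = 7623/10000 ≈ 0.762300

1 1/2 9587/10000
2 1 9367/10000
3 3/2 1779/2000
4 2 8497/10000
5 5/2 1609/2000
6 3 1967/2500
7 7/2 7623/10000
f(0.5y,3y) = ((9587/10000)/(1967/2500) − 1)/(5/2) = 1719/19670 ≈ 8.7392%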